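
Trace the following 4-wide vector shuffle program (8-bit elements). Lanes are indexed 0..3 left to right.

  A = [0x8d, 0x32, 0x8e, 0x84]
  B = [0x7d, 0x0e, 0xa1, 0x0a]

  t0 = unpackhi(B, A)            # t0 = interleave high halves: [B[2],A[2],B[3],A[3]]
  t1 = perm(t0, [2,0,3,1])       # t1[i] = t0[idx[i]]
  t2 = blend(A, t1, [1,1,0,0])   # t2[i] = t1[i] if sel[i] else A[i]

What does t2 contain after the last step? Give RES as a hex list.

→ t0 |a1|8e|0a|84|
→ t1 |0a|a1|84|8e|
→ t2 |0a|a1|8e|84|

RES = [ 0x0a  0xa1  0x8e  0x84 ]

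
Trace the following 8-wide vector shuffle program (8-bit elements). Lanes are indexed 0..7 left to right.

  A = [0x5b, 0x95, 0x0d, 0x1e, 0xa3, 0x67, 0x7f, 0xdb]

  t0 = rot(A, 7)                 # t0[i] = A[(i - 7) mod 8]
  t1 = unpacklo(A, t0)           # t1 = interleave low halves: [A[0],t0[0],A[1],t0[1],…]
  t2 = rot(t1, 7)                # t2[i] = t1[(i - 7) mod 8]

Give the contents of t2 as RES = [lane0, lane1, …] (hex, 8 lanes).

RES = [0x95, 0x95, 0x0d, 0x0d, 0x1e, 0x1e, 0xa3, 0x5b]

  t0: 95 0d 1e a3 67 7f db 5b
  t1: 5b 95 95 0d 0d 1e 1e a3
  t2: 95 95 0d 0d 1e 1e a3 5b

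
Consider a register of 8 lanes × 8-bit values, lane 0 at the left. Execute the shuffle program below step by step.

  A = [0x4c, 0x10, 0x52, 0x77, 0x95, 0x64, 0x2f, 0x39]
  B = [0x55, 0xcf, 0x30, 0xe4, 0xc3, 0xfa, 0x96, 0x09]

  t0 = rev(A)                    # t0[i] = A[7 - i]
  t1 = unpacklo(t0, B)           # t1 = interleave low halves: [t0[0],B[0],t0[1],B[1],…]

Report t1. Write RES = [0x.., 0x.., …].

RES = [ 0x39  0x55  0x2f  0xcf  0x64  0x30  0x95  0xe4 ]

t0 = [0x39, 0x2f, 0x64, 0x95, 0x77, 0x52, 0x10, 0x4c]
t1 = [0x39, 0x55, 0x2f, 0xcf, 0x64, 0x30, 0x95, 0xe4]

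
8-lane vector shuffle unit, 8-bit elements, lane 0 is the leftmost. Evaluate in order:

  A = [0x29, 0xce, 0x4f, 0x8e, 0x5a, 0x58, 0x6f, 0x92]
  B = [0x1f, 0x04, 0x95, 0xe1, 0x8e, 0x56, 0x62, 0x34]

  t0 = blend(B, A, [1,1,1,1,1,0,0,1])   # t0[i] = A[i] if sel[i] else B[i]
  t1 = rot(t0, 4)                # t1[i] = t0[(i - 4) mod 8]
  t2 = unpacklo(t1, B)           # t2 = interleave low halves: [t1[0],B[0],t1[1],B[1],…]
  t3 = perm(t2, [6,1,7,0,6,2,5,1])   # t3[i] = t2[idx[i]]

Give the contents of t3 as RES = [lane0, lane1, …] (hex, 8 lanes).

RES = [0x92, 0x1f, 0xe1, 0x5a, 0x92, 0x56, 0x95, 0x1f]

t0 = [0x29, 0xce, 0x4f, 0x8e, 0x5a, 0x56, 0x62, 0x92]
t1 = [0x5a, 0x56, 0x62, 0x92, 0x29, 0xce, 0x4f, 0x8e]
t2 = [0x5a, 0x1f, 0x56, 0x04, 0x62, 0x95, 0x92, 0xe1]
t3 = [0x92, 0x1f, 0xe1, 0x5a, 0x92, 0x56, 0x95, 0x1f]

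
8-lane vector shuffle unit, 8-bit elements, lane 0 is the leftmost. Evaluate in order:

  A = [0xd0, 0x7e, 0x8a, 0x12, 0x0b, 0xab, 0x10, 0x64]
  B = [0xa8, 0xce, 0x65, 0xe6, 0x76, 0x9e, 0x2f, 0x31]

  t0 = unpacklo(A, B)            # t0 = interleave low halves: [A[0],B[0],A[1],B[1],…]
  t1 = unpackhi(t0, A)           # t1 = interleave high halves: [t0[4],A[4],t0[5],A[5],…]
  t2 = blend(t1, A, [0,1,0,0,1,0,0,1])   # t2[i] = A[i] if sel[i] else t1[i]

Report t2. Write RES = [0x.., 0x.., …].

  t0: d0 a8 7e ce 8a 65 12 e6
  t1: 8a 0b 65 ab 12 10 e6 64
  t2: 8a 7e 65 ab 0b 10 e6 64

RES = [0x8a, 0x7e, 0x65, 0xab, 0x0b, 0x10, 0xe6, 0x64]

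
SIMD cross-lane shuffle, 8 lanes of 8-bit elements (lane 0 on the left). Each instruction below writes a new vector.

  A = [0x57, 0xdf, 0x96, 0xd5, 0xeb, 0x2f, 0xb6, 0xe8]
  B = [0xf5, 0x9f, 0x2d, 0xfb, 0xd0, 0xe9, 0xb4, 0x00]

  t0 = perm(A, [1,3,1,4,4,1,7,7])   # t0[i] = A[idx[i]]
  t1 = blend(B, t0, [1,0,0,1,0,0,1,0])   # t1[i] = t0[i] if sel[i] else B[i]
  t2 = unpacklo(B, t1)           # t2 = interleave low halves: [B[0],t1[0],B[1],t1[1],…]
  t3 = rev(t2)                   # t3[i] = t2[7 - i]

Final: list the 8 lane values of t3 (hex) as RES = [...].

  t0: df d5 df eb eb df e8 e8
  t1: df 9f 2d eb d0 e9 e8 00
  t2: f5 df 9f 9f 2d 2d fb eb
  t3: eb fb 2d 2d 9f 9f df f5

RES = [0xeb, 0xfb, 0x2d, 0x2d, 0x9f, 0x9f, 0xdf, 0xf5]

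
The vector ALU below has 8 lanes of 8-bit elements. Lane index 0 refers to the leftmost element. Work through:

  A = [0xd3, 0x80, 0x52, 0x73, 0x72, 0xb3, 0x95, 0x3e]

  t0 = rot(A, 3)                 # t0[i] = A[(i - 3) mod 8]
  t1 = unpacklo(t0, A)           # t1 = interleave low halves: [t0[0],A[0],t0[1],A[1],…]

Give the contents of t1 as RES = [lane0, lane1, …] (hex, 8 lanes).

  t0: b3 95 3e d3 80 52 73 72
  t1: b3 d3 95 80 3e 52 d3 73

RES = [0xb3, 0xd3, 0x95, 0x80, 0x3e, 0x52, 0xd3, 0x73]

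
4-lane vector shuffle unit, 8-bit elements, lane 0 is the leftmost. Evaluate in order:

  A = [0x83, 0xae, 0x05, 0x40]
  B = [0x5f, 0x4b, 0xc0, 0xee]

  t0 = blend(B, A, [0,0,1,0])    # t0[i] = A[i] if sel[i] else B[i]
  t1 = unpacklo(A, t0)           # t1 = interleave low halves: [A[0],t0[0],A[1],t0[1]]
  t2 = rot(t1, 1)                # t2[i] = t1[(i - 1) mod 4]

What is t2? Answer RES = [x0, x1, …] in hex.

  t0: 5f 4b 05 ee
  t1: 83 5f ae 4b
  t2: 4b 83 5f ae

RES = [0x4b, 0x83, 0x5f, 0xae]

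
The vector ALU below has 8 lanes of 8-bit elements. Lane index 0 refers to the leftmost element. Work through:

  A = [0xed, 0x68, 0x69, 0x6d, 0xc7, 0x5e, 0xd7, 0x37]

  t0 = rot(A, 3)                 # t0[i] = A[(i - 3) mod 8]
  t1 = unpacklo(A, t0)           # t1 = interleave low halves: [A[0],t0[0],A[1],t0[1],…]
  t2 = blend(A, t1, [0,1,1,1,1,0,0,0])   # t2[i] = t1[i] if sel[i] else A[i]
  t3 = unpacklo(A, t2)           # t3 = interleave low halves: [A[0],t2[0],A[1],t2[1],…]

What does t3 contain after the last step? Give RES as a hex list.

RES = [ 0xed  0xed  0x68  0x5e  0x69  0x68  0x6d  0xd7 ]

  t0: 5e d7 37 ed 68 69 6d c7
  t1: ed 5e 68 d7 69 37 6d ed
  t2: ed 5e 68 d7 69 5e d7 37
  t3: ed ed 68 5e 69 68 6d d7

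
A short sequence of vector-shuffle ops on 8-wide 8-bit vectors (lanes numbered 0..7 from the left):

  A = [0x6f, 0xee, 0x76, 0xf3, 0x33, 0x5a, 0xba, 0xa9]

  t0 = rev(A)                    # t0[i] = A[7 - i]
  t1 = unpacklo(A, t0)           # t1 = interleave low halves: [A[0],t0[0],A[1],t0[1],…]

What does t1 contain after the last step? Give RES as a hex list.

RES = [ 0x6f  0xa9  0xee  0xba  0x76  0x5a  0xf3  0x33 ]

  t0: a9 ba 5a 33 f3 76 ee 6f
  t1: 6f a9 ee ba 76 5a f3 33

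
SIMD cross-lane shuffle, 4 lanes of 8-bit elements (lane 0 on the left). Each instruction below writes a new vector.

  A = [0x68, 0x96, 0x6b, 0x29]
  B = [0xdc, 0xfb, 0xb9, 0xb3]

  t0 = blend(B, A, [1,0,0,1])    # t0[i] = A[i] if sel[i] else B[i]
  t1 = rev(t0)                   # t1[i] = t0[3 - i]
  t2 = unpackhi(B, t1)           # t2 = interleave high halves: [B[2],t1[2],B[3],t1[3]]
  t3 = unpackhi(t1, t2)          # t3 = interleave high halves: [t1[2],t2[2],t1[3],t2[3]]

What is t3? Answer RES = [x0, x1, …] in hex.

RES = [ 0xfb  0xb3  0x68  0x68 ]

  t0: 68 fb b9 29
  t1: 29 b9 fb 68
  t2: b9 fb b3 68
  t3: fb b3 68 68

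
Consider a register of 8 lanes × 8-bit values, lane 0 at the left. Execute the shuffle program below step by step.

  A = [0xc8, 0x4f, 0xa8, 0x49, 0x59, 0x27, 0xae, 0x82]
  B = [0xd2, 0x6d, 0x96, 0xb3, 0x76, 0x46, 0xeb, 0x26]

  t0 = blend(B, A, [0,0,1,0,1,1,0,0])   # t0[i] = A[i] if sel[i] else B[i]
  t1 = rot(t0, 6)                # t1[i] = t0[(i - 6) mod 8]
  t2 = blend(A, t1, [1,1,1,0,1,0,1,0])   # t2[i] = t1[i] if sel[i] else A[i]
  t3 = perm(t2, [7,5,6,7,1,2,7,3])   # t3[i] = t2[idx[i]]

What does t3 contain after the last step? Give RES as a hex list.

t0 = [0xd2, 0x6d, 0xa8, 0xb3, 0x59, 0x27, 0xeb, 0x26]
t1 = [0xa8, 0xb3, 0x59, 0x27, 0xeb, 0x26, 0xd2, 0x6d]
t2 = [0xa8, 0xb3, 0x59, 0x49, 0xeb, 0x27, 0xd2, 0x82]
t3 = [0x82, 0x27, 0xd2, 0x82, 0xb3, 0x59, 0x82, 0x49]

RES = [ 0x82  0x27  0xd2  0x82  0xb3  0x59  0x82  0x49 ]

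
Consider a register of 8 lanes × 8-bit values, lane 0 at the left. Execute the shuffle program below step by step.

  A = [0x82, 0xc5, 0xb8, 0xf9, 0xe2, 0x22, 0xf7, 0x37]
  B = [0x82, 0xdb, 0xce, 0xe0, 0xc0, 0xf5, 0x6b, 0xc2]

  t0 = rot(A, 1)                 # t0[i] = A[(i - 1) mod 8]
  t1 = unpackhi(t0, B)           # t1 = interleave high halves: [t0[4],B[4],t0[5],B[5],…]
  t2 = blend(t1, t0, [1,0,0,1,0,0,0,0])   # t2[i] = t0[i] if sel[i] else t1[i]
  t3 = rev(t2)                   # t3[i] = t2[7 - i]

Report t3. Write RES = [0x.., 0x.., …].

  t0: 37 82 c5 b8 f9 e2 22 f7
  t1: f9 c0 e2 f5 22 6b f7 c2
  t2: 37 c0 e2 b8 22 6b f7 c2
  t3: c2 f7 6b 22 b8 e2 c0 37

RES = [0xc2, 0xf7, 0x6b, 0x22, 0xb8, 0xe2, 0xc0, 0x37]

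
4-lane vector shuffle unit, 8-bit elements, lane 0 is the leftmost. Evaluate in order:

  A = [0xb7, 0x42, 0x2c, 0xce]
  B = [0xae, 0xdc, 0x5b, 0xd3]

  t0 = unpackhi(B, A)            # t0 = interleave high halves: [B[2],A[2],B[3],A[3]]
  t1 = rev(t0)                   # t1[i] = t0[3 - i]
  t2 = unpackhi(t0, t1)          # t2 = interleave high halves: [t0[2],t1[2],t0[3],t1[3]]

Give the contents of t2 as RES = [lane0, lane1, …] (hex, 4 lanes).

RES = [0xd3, 0x2c, 0xce, 0x5b]

t0 = [0x5b, 0x2c, 0xd3, 0xce]
t1 = [0xce, 0xd3, 0x2c, 0x5b]
t2 = [0xd3, 0x2c, 0xce, 0x5b]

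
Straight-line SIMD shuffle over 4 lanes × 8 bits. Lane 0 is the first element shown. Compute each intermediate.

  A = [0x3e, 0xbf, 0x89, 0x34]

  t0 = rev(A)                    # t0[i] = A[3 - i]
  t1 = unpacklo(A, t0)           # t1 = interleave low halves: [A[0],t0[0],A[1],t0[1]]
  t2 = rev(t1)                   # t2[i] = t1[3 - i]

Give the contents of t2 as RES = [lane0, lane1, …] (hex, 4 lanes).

RES = [0x89, 0xbf, 0x34, 0x3e]

→ t0 |34|89|bf|3e|
→ t1 |3e|34|bf|89|
→ t2 |89|bf|34|3e|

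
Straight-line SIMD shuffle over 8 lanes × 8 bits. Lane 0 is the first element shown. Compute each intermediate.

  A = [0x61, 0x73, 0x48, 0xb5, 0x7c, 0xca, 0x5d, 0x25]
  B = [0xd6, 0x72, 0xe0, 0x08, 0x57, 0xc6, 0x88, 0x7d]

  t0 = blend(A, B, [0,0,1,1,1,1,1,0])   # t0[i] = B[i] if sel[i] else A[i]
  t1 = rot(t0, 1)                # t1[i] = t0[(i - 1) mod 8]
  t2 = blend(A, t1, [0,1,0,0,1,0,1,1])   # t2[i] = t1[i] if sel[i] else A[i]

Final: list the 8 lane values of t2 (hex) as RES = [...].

RES = [ 0x61  0x61  0x48  0xb5  0x08  0xca  0xc6  0x88 ]

  t0: 61 73 e0 08 57 c6 88 25
  t1: 25 61 73 e0 08 57 c6 88
  t2: 61 61 48 b5 08 ca c6 88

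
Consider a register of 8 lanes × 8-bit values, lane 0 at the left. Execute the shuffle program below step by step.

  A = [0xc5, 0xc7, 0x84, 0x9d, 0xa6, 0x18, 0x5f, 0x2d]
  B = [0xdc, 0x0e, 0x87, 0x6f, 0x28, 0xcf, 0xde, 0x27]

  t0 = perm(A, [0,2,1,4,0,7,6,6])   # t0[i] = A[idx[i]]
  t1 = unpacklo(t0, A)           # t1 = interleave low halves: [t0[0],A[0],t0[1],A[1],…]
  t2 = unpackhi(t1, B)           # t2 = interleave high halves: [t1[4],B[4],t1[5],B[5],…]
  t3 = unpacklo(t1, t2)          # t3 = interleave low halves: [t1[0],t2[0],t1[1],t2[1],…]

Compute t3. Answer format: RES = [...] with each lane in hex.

t0 = [0xc5, 0x84, 0xc7, 0xa6, 0xc5, 0x2d, 0x5f, 0x5f]
t1 = [0xc5, 0xc5, 0x84, 0xc7, 0xc7, 0x84, 0xa6, 0x9d]
t2 = [0xc7, 0x28, 0x84, 0xcf, 0xa6, 0xde, 0x9d, 0x27]
t3 = [0xc5, 0xc7, 0xc5, 0x28, 0x84, 0x84, 0xc7, 0xcf]

RES = [0xc5, 0xc7, 0xc5, 0x28, 0x84, 0x84, 0xc7, 0xcf]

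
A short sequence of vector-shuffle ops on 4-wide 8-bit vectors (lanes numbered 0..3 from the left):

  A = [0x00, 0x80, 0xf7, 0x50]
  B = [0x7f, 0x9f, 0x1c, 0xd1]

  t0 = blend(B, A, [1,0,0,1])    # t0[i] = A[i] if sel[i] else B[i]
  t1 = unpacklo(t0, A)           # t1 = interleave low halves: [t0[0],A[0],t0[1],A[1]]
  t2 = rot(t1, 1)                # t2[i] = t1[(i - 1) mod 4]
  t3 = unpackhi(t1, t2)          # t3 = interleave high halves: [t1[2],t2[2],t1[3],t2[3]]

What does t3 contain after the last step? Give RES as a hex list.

RES = [0x9f, 0x00, 0x80, 0x9f]

t0 = [0x00, 0x9f, 0x1c, 0x50]
t1 = [0x00, 0x00, 0x9f, 0x80]
t2 = [0x80, 0x00, 0x00, 0x9f]
t3 = [0x9f, 0x00, 0x80, 0x9f]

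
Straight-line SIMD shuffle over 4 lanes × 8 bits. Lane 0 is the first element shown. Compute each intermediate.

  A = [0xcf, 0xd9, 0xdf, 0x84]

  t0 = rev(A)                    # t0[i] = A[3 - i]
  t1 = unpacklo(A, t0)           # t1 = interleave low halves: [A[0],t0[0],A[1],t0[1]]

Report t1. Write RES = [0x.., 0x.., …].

t0 = [0x84, 0xdf, 0xd9, 0xcf]
t1 = [0xcf, 0x84, 0xd9, 0xdf]

RES = [ 0xcf  0x84  0xd9  0xdf ]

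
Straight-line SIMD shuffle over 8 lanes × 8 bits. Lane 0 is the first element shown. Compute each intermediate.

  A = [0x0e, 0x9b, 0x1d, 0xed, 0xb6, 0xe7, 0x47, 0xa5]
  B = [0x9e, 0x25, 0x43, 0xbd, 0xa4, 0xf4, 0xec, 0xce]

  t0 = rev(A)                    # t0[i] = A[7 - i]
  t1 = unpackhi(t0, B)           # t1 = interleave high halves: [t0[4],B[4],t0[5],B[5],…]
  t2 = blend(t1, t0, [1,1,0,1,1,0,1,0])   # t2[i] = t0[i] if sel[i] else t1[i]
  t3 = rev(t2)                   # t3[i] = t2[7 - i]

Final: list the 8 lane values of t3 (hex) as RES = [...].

→ t0 |a5|47|e7|b6|ed|1d|9b|0e|
→ t1 |ed|a4|1d|f4|9b|ec|0e|ce|
→ t2 |a5|47|1d|b6|ed|ec|9b|ce|
→ t3 |ce|9b|ec|ed|b6|1d|47|a5|

RES = [ 0xce  0x9b  0xec  0xed  0xb6  0x1d  0x47  0xa5 ]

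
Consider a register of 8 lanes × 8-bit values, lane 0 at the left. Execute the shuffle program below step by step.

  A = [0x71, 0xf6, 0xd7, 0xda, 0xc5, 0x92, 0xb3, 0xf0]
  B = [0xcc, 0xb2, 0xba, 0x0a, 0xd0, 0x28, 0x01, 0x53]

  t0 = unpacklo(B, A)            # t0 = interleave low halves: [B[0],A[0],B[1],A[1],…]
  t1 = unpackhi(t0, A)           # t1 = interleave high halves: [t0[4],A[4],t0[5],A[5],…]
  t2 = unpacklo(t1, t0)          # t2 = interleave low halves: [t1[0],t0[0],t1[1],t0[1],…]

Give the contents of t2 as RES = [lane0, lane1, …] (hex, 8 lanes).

  t0: cc 71 b2 f6 ba d7 0a da
  t1: ba c5 d7 92 0a b3 da f0
  t2: ba cc c5 71 d7 b2 92 f6

RES = [0xba, 0xcc, 0xc5, 0x71, 0xd7, 0xb2, 0x92, 0xf6]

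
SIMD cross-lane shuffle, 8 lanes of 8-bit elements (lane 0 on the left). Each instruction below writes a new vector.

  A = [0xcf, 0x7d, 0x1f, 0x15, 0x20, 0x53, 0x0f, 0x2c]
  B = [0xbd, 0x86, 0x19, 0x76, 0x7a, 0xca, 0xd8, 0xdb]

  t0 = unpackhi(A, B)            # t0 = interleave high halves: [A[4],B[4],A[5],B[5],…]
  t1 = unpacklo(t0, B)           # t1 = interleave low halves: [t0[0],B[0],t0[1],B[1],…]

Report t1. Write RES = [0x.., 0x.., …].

RES = [ 0x20  0xbd  0x7a  0x86  0x53  0x19  0xca  0x76 ]

→ t0 |20|7a|53|ca|0f|d8|2c|db|
→ t1 |20|bd|7a|86|53|19|ca|76|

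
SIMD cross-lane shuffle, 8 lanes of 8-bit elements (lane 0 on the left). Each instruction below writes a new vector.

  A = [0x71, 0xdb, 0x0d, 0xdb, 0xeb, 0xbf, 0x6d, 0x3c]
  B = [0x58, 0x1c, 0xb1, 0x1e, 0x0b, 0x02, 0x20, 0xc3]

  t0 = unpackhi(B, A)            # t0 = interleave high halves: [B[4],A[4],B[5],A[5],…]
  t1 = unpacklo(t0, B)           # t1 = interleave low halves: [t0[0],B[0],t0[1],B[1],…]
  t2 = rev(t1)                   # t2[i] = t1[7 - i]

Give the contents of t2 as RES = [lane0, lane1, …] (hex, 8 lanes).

t0 = [0x0b, 0xeb, 0x02, 0xbf, 0x20, 0x6d, 0xc3, 0x3c]
t1 = [0x0b, 0x58, 0xeb, 0x1c, 0x02, 0xb1, 0xbf, 0x1e]
t2 = [0x1e, 0xbf, 0xb1, 0x02, 0x1c, 0xeb, 0x58, 0x0b]

RES = [0x1e, 0xbf, 0xb1, 0x02, 0x1c, 0xeb, 0x58, 0x0b]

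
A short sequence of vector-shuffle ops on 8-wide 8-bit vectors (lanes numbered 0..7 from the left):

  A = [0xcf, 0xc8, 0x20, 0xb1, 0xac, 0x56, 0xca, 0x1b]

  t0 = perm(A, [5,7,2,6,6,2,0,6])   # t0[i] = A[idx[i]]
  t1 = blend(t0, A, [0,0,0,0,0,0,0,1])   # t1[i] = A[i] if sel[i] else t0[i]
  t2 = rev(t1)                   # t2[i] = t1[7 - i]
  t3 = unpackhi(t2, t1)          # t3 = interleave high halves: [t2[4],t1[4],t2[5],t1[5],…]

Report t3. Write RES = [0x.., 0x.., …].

RES = [0xca, 0xca, 0x20, 0x20, 0x1b, 0xcf, 0x56, 0x1b]

t0 = [0x56, 0x1b, 0x20, 0xca, 0xca, 0x20, 0xcf, 0xca]
t1 = [0x56, 0x1b, 0x20, 0xca, 0xca, 0x20, 0xcf, 0x1b]
t2 = [0x1b, 0xcf, 0x20, 0xca, 0xca, 0x20, 0x1b, 0x56]
t3 = [0xca, 0xca, 0x20, 0x20, 0x1b, 0xcf, 0x56, 0x1b]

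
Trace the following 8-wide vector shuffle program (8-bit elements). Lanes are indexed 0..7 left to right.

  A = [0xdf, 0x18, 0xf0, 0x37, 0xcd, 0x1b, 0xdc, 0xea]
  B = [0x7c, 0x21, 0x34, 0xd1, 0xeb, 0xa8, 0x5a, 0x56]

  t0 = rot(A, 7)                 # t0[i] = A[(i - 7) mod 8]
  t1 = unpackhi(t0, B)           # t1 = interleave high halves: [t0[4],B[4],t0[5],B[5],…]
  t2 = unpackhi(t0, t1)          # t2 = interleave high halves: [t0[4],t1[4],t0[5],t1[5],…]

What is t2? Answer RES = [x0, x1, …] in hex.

RES = [0x1b, 0xea, 0xdc, 0x5a, 0xea, 0xdf, 0xdf, 0x56]

  t0: 18 f0 37 cd 1b dc ea df
  t1: 1b eb dc a8 ea 5a df 56
  t2: 1b ea dc 5a ea df df 56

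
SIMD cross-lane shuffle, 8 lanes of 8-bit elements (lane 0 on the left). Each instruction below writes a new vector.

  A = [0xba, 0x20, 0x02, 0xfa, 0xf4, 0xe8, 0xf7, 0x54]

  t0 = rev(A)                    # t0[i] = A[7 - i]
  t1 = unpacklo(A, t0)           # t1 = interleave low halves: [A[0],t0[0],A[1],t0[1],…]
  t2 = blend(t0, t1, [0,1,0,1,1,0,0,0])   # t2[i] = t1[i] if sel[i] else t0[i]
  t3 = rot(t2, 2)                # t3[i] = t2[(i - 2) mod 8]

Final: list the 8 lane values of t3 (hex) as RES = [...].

RES = [ 0x20  0xba  0x54  0x54  0xe8  0xf7  0x02  0x02 ]

t0 = [0x54, 0xf7, 0xe8, 0xf4, 0xfa, 0x02, 0x20, 0xba]
t1 = [0xba, 0x54, 0x20, 0xf7, 0x02, 0xe8, 0xfa, 0xf4]
t2 = [0x54, 0x54, 0xe8, 0xf7, 0x02, 0x02, 0x20, 0xba]
t3 = [0x20, 0xba, 0x54, 0x54, 0xe8, 0xf7, 0x02, 0x02]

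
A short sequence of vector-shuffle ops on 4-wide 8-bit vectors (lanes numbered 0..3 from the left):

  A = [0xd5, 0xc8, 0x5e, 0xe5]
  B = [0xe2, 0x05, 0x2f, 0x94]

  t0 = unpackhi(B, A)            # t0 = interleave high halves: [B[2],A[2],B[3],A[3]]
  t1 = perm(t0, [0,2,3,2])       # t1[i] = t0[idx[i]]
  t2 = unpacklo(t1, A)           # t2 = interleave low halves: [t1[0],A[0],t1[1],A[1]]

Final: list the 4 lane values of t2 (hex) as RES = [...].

RES = [ 0x2f  0xd5  0x94  0xc8 ]

→ t0 |2f|5e|94|e5|
→ t1 |2f|94|e5|94|
→ t2 |2f|d5|94|c8|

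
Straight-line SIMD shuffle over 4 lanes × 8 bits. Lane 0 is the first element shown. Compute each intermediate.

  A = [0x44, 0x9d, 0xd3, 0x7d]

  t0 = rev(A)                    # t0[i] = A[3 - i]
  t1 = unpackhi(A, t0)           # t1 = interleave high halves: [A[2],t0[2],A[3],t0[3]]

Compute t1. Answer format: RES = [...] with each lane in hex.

t0 = [0x7d, 0xd3, 0x9d, 0x44]
t1 = [0xd3, 0x9d, 0x7d, 0x44]

RES = [ 0xd3  0x9d  0x7d  0x44 ]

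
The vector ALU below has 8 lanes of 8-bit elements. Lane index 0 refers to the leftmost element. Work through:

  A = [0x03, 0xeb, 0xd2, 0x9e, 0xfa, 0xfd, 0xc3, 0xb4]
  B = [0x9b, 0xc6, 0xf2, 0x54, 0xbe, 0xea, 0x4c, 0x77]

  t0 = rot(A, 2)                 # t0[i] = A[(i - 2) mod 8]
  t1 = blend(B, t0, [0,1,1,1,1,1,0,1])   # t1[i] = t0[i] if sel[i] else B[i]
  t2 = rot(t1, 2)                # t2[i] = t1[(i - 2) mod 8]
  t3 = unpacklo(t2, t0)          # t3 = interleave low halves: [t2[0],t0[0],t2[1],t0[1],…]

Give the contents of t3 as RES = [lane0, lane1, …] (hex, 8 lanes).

t0 = [0xc3, 0xb4, 0x03, 0xeb, 0xd2, 0x9e, 0xfa, 0xfd]
t1 = [0x9b, 0xb4, 0x03, 0xeb, 0xd2, 0x9e, 0x4c, 0xfd]
t2 = [0x4c, 0xfd, 0x9b, 0xb4, 0x03, 0xeb, 0xd2, 0x9e]
t3 = [0x4c, 0xc3, 0xfd, 0xb4, 0x9b, 0x03, 0xb4, 0xeb]

RES = [0x4c, 0xc3, 0xfd, 0xb4, 0x9b, 0x03, 0xb4, 0xeb]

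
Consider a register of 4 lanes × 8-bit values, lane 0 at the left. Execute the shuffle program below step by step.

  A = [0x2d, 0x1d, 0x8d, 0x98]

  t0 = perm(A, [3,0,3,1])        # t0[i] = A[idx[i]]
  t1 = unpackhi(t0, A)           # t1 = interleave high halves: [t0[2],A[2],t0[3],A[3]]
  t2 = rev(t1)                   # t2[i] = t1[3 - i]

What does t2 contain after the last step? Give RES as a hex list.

→ t0 |98|2d|98|1d|
→ t1 |98|8d|1d|98|
→ t2 |98|1d|8d|98|

RES = [0x98, 0x1d, 0x8d, 0x98]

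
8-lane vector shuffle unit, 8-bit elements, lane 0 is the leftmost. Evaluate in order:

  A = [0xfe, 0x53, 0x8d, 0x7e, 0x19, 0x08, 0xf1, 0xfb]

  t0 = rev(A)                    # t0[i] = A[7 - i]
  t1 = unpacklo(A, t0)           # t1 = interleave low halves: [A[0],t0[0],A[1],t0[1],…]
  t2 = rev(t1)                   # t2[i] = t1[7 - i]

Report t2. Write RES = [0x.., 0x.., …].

  t0: fb f1 08 19 7e 8d 53 fe
  t1: fe fb 53 f1 8d 08 7e 19
  t2: 19 7e 08 8d f1 53 fb fe

RES = [0x19, 0x7e, 0x08, 0x8d, 0xf1, 0x53, 0xfb, 0xfe]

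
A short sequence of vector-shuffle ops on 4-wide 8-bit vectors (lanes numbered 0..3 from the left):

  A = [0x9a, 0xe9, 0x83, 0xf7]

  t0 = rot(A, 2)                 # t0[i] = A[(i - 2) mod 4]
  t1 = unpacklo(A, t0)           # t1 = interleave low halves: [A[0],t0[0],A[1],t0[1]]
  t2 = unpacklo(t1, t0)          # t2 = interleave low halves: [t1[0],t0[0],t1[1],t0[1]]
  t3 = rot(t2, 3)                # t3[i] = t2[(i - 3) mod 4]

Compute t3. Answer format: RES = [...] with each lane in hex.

RES = [0x83, 0x83, 0xf7, 0x9a]

t0 = [0x83, 0xf7, 0x9a, 0xe9]
t1 = [0x9a, 0x83, 0xe9, 0xf7]
t2 = [0x9a, 0x83, 0x83, 0xf7]
t3 = [0x83, 0x83, 0xf7, 0x9a]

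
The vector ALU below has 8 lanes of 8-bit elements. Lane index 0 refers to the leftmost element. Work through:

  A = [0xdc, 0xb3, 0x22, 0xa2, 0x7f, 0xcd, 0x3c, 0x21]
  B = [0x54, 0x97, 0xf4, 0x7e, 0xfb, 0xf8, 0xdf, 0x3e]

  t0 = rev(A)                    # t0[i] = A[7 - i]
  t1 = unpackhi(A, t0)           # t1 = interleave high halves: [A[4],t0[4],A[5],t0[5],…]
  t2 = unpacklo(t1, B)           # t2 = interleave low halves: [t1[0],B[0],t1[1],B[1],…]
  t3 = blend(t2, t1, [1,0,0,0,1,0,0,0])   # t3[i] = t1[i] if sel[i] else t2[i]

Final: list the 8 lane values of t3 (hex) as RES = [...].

t0 = [0x21, 0x3c, 0xcd, 0x7f, 0xa2, 0x22, 0xb3, 0xdc]
t1 = [0x7f, 0xa2, 0xcd, 0x22, 0x3c, 0xb3, 0x21, 0xdc]
t2 = [0x7f, 0x54, 0xa2, 0x97, 0xcd, 0xf4, 0x22, 0x7e]
t3 = [0x7f, 0x54, 0xa2, 0x97, 0x3c, 0xf4, 0x22, 0x7e]

RES = [0x7f, 0x54, 0xa2, 0x97, 0x3c, 0xf4, 0x22, 0x7e]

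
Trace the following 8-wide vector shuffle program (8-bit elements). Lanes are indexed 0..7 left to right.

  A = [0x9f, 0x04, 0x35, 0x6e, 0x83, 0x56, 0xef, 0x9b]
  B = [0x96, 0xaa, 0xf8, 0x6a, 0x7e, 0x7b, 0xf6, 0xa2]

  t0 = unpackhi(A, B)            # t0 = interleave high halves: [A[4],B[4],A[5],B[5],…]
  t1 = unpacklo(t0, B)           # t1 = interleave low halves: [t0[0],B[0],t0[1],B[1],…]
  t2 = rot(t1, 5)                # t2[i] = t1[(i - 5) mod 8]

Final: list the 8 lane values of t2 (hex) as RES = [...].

→ t0 |83|7e|56|7b|ef|f6|9b|a2|
→ t1 |83|96|7e|aa|56|f8|7b|6a|
→ t2 |aa|56|f8|7b|6a|83|96|7e|

RES = [0xaa, 0x56, 0xf8, 0x7b, 0x6a, 0x83, 0x96, 0x7e]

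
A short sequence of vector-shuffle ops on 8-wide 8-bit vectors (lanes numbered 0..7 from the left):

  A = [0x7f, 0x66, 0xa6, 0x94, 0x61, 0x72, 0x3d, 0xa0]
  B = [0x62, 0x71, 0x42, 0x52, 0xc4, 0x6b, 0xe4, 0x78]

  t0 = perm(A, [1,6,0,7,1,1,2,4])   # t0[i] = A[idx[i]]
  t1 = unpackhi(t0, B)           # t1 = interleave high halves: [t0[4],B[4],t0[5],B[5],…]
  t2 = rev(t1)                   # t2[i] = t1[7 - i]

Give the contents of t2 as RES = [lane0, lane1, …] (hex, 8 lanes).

RES = [ 0x78  0x61  0xe4  0xa6  0x6b  0x66  0xc4  0x66 ]

t0 = [0x66, 0x3d, 0x7f, 0xa0, 0x66, 0x66, 0xa6, 0x61]
t1 = [0x66, 0xc4, 0x66, 0x6b, 0xa6, 0xe4, 0x61, 0x78]
t2 = [0x78, 0x61, 0xe4, 0xa6, 0x6b, 0x66, 0xc4, 0x66]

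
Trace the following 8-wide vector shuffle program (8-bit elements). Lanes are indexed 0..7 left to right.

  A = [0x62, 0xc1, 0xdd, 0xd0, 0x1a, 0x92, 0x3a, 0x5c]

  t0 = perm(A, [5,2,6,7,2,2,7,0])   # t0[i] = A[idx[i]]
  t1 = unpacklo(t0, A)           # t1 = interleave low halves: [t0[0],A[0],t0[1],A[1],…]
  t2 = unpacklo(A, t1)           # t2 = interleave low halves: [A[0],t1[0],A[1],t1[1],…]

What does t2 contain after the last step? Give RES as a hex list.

RES = [ 0x62  0x92  0xc1  0x62  0xdd  0xdd  0xd0  0xc1 ]

→ t0 |92|dd|3a|5c|dd|dd|5c|62|
→ t1 |92|62|dd|c1|3a|dd|5c|d0|
→ t2 |62|92|c1|62|dd|dd|d0|c1|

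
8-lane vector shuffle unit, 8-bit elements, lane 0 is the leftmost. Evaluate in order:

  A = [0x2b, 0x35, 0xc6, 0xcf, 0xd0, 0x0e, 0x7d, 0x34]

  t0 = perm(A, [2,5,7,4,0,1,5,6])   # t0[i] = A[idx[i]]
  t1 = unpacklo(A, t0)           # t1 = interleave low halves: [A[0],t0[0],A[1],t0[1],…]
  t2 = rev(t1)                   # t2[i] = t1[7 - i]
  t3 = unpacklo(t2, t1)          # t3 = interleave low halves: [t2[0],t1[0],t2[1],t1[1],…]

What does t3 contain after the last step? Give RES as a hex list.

t0 = [0xc6, 0x0e, 0x34, 0xd0, 0x2b, 0x35, 0x0e, 0x7d]
t1 = [0x2b, 0xc6, 0x35, 0x0e, 0xc6, 0x34, 0xcf, 0xd0]
t2 = [0xd0, 0xcf, 0x34, 0xc6, 0x0e, 0x35, 0xc6, 0x2b]
t3 = [0xd0, 0x2b, 0xcf, 0xc6, 0x34, 0x35, 0xc6, 0x0e]

RES = [0xd0, 0x2b, 0xcf, 0xc6, 0x34, 0x35, 0xc6, 0x0e]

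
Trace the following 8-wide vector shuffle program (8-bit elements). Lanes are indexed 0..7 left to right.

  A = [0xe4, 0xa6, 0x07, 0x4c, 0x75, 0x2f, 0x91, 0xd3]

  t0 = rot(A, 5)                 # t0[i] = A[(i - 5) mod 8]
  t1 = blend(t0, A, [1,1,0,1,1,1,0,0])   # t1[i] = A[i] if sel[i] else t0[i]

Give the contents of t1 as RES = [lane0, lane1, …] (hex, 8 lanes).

→ t0 |4c|75|2f|91|d3|e4|a6|07|
→ t1 |e4|a6|2f|4c|75|2f|a6|07|

RES = [ 0xe4  0xa6  0x2f  0x4c  0x75  0x2f  0xa6  0x07 ]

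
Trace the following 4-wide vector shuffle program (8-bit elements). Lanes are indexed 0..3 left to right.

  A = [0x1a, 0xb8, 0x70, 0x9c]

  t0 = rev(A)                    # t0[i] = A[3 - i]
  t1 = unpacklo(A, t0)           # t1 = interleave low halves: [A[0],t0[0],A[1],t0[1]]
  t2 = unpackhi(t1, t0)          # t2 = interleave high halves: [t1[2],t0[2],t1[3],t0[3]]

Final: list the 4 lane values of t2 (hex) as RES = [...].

RES = [ 0xb8  0xb8  0x70  0x1a ]

→ t0 |9c|70|b8|1a|
→ t1 |1a|9c|b8|70|
→ t2 |b8|b8|70|1a|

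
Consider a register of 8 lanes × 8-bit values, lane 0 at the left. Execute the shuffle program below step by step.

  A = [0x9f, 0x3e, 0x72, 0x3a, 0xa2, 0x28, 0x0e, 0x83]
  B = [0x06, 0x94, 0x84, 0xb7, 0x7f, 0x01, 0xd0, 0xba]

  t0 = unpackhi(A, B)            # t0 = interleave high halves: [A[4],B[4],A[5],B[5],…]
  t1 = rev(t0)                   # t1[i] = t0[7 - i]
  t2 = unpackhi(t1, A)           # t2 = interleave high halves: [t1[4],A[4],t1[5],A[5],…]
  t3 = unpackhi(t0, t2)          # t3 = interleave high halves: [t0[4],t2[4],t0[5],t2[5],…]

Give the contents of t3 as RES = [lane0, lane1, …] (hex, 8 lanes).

RES = [0x0e, 0x7f, 0xd0, 0x0e, 0x83, 0xa2, 0xba, 0x83]

→ t0 |a2|7f|28|01|0e|d0|83|ba|
→ t1 |ba|83|d0|0e|01|28|7f|a2|
→ t2 |01|a2|28|28|7f|0e|a2|83|
→ t3 |0e|7f|d0|0e|83|a2|ba|83|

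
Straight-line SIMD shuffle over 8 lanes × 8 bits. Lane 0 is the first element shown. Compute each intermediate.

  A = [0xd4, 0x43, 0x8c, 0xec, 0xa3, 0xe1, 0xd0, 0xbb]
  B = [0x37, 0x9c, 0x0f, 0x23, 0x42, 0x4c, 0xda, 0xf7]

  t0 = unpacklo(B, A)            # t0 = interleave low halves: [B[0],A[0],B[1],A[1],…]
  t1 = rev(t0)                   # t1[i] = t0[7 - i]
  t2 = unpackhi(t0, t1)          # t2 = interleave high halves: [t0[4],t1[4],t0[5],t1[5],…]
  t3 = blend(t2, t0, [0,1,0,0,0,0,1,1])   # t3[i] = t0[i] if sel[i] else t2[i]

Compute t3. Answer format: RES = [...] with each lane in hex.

RES = [0x0f, 0xd4, 0x8c, 0x9c, 0x23, 0xd4, 0x23, 0xec]

t0 = [0x37, 0xd4, 0x9c, 0x43, 0x0f, 0x8c, 0x23, 0xec]
t1 = [0xec, 0x23, 0x8c, 0x0f, 0x43, 0x9c, 0xd4, 0x37]
t2 = [0x0f, 0x43, 0x8c, 0x9c, 0x23, 0xd4, 0xec, 0x37]
t3 = [0x0f, 0xd4, 0x8c, 0x9c, 0x23, 0xd4, 0x23, 0xec]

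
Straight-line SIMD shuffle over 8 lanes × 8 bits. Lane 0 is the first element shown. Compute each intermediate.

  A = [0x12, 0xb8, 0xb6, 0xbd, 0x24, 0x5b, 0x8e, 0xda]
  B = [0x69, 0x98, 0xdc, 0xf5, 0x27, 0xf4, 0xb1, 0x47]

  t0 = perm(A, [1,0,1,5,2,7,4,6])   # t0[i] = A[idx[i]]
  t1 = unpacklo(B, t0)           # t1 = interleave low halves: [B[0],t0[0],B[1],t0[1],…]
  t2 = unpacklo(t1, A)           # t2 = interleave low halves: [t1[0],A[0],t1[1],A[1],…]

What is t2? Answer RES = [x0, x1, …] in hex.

RES = [ 0x69  0x12  0xb8  0xb8  0x98  0xb6  0x12  0xbd ]

t0 = [0xb8, 0x12, 0xb8, 0x5b, 0xb6, 0xda, 0x24, 0x8e]
t1 = [0x69, 0xb8, 0x98, 0x12, 0xdc, 0xb8, 0xf5, 0x5b]
t2 = [0x69, 0x12, 0xb8, 0xb8, 0x98, 0xb6, 0x12, 0xbd]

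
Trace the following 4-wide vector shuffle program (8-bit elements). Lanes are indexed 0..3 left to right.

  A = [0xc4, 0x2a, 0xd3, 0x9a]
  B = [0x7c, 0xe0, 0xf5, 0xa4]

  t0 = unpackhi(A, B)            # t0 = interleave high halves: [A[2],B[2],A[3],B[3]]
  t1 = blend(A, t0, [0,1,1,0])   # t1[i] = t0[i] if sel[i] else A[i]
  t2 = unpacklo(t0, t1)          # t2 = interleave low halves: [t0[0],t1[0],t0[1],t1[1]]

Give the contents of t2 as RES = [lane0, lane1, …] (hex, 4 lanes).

RES = [ 0xd3  0xc4  0xf5  0xf5 ]

  t0: d3 f5 9a a4
  t1: c4 f5 9a 9a
  t2: d3 c4 f5 f5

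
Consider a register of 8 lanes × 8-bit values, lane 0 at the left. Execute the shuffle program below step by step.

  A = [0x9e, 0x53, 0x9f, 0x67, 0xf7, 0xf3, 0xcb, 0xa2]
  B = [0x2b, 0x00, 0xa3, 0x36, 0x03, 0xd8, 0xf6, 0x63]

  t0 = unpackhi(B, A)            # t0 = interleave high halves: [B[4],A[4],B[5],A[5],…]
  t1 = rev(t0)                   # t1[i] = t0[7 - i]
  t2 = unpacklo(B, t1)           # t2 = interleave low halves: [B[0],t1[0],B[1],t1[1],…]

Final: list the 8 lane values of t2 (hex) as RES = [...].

RES = [ 0x2b  0xa2  0x00  0x63  0xa3  0xcb  0x36  0xf6 ]

→ t0 |03|f7|d8|f3|f6|cb|63|a2|
→ t1 |a2|63|cb|f6|f3|d8|f7|03|
→ t2 |2b|a2|00|63|a3|cb|36|f6|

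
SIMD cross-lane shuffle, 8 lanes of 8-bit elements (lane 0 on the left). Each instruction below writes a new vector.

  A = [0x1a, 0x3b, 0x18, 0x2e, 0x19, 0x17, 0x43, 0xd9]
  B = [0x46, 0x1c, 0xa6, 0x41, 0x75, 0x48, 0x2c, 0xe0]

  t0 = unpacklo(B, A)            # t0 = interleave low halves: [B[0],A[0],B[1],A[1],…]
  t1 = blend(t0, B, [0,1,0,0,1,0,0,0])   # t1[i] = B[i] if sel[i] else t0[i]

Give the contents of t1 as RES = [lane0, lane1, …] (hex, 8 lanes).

t0 = [0x46, 0x1a, 0x1c, 0x3b, 0xa6, 0x18, 0x41, 0x2e]
t1 = [0x46, 0x1c, 0x1c, 0x3b, 0x75, 0x18, 0x41, 0x2e]

RES = [ 0x46  0x1c  0x1c  0x3b  0x75  0x18  0x41  0x2e ]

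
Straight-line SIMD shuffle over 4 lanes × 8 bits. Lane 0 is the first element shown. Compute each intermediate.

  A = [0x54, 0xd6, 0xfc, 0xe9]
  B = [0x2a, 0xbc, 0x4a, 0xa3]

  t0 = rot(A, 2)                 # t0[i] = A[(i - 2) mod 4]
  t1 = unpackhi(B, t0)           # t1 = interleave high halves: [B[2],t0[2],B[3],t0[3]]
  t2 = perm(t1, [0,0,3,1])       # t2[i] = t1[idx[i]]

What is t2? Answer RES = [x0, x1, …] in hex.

RES = [ 0x4a  0x4a  0xd6  0x54 ]

  t0: fc e9 54 d6
  t1: 4a 54 a3 d6
  t2: 4a 4a d6 54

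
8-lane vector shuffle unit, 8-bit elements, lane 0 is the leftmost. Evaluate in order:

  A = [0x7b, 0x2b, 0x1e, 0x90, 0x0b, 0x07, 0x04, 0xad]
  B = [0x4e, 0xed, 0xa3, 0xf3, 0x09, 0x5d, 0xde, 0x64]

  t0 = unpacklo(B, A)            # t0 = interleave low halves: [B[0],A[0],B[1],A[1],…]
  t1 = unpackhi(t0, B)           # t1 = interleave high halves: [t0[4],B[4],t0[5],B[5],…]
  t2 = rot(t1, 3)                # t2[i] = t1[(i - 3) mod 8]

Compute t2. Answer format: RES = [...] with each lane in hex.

  t0: 4e 7b ed 2b a3 1e f3 90
  t1: a3 09 1e 5d f3 de 90 64
  t2: de 90 64 a3 09 1e 5d f3

RES = [ 0xde  0x90  0x64  0xa3  0x09  0x1e  0x5d  0xf3 ]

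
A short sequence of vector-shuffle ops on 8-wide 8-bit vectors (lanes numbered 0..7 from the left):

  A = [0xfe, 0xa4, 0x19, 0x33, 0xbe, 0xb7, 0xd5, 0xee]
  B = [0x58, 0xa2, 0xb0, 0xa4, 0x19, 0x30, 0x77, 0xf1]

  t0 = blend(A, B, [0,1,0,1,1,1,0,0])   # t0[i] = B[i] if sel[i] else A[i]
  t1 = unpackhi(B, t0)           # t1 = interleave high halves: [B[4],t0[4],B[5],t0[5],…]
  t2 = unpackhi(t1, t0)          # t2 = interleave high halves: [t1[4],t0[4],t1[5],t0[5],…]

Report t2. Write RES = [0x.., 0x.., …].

t0 = [0xfe, 0xa2, 0x19, 0xa4, 0x19, 0x30, 0xd5, 0xee]
t1 = [0x19, 0x19, 0x30, 0x30, 0x77, 0xd5, 0xf1, 0xee]
t2 = [0x77, 0x19, 0xd5, 0x30, 0xf1, 0xd5, 0xee, 0xee]

RES = [ 0x77  0x19  0xd5  0x30  0xf1  0xd5  0xee  0xee ]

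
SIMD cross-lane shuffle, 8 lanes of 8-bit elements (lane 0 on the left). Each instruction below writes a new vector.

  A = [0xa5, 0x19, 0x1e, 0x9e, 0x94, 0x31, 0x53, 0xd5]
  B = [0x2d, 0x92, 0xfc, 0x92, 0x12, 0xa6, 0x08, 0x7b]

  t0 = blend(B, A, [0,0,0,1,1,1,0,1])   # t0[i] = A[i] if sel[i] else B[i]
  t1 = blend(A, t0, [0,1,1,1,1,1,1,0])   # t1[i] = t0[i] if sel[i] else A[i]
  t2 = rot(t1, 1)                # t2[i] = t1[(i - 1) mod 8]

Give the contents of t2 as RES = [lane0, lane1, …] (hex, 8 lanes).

RES = [0xd5, 0xa5, 0x92, 0xfc, 0x9e, 0x94, 0x31, 0x08]

  t0: 2d 92 fc 9e 94 31 08 d5
  t1: a5 92 fc 9e 94 31 08 d5
  t2: d5 a5 92 fc 9e 94 31 08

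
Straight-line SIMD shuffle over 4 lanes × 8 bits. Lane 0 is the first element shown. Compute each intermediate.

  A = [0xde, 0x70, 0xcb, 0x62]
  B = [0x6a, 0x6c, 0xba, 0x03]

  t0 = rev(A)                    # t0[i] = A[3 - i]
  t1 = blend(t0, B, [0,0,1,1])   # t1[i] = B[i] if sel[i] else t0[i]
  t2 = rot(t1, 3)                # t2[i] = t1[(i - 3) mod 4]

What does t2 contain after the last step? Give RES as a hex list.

RES = [ 0xcb  0xba  0x03  0x62 ]

t0 = [0x62, 0xcb, 0x70, 0xde]
t1 = [0x62, 0xcb, 0xba, 0x03]
t2 = [0xcb, 0xba, 0x03, 0x62]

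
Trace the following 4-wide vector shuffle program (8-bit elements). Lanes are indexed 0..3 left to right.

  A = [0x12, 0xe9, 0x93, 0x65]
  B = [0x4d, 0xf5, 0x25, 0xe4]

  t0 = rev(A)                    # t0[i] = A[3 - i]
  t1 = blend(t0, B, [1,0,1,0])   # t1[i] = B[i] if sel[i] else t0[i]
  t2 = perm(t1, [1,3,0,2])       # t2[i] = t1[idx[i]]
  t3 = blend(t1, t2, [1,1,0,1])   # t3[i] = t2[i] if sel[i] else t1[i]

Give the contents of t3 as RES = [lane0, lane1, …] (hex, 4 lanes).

RES = [ 0x93  0x12  0x25  0x25 ]

t0 = [0x65, 0x93, 0xe9, 0x12]
t1 = [0x4d, 0x93, 0x25, 0x12]
t2 = [0x93, 0x12, 0x4d, 0x25]
t3 = [0x93, 0x12, 0x25, 0x25]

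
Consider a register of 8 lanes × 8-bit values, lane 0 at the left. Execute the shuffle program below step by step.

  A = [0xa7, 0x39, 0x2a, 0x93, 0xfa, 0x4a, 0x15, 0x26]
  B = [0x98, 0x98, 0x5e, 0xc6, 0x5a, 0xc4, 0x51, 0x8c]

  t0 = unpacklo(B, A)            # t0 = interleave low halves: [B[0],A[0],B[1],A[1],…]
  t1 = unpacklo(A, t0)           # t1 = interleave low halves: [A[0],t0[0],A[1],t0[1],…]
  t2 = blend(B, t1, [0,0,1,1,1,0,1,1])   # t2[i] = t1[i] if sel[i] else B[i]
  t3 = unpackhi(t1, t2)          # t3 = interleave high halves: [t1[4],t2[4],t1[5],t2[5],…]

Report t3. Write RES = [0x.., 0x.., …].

RES = [ 0x2a  0x2a  0x98  0xc4  0x93  0x93  0x39  0x39 ]

→ t0 |98|a7|98|39|5e|2a|c6|93|
→ t1 |a7|98|39|a7|2a|98|93|39|
→ t2 |98|98|39|a7|2a|c4|93|39|
→ t3 |2a|2a|98|c4|93|93|39|39|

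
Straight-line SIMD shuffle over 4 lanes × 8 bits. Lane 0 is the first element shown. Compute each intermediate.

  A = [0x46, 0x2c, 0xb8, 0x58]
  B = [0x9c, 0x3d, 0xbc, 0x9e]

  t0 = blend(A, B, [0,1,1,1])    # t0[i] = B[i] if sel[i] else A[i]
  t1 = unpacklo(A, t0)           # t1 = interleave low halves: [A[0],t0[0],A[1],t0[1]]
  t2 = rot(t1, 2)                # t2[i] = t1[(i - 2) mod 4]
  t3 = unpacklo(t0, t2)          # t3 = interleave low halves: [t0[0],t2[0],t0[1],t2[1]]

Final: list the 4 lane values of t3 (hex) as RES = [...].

RES = [0x46, 0x2c, 0x3d, 0x3d]

t0 = [0x46, 0x3d, 0xbc, 0x9e]
t1 = [0x46, 0x46, 0x2c, 0x3d]
t2 = [0x2c, 0x3d, 0x46, 0x46]
t3 = [0x46, 0x2c, 0x3d, 0x3d]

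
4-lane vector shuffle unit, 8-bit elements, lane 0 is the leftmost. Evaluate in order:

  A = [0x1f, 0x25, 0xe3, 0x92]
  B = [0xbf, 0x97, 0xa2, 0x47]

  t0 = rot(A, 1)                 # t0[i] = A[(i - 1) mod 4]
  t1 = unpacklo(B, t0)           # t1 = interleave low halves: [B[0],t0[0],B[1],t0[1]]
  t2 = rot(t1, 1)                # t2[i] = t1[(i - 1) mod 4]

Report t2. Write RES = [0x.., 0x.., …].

  t0: 92 1f 25 e3
  t1: bf 92 97 1f
  t2: 1f bf 92 97

RES = [0x1f, 0xbf, 0x92, 0x97]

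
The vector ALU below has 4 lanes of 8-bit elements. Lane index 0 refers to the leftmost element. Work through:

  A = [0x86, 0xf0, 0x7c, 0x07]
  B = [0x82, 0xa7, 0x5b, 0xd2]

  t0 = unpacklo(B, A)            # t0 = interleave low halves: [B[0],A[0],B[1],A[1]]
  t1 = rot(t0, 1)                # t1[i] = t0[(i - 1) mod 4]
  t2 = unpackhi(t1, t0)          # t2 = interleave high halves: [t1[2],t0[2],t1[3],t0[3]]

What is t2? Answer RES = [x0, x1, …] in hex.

RES = [0x86, 0xa7, 0xa7, 0xf0]

t0 = [0x82, 0x86, 0xa7, 0xf0]
t1 = [0xf0, 0x82, 0x86, 0xa7]
t2 = [0x86, 0xa7, 0xa7, 0xf0]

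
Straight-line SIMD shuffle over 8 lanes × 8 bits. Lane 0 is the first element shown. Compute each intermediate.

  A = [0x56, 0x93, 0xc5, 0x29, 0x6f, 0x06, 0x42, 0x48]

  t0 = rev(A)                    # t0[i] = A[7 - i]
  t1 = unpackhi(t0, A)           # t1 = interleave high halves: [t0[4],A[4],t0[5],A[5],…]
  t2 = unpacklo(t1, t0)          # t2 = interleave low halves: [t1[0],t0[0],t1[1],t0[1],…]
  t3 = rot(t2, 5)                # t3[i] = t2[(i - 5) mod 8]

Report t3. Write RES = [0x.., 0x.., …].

→ t0 |48|42|06|6f|29|c5|93|56|
→ t1 |29|6f|c5|06|93|42|56|48|
→ t2 |29|48|6f|42|c5|06|06|6f|
→ t3 |42|c5|06|06|6f|29|48|6f|

RES = [ 0x42  0xc5  0x06  0x06  0x6f  0x29  0x48  0x6f ]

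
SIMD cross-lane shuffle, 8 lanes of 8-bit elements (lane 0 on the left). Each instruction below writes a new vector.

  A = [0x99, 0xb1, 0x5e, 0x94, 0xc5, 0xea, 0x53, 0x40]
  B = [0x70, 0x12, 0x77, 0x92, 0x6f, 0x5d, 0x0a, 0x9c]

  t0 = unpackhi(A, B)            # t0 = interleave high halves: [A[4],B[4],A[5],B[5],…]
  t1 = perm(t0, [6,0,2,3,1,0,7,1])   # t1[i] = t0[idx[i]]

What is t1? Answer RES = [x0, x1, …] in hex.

RES = [0x40, 0xc5, 0xea, 0x5d, 0x6f, 0xc5, 0x9c, 0x6f]

→ t0 |c5|6f|ea|5d|53|0a|40|9c|
→ t1 |40|c5|ea|5d|6f|c5|9c|6f|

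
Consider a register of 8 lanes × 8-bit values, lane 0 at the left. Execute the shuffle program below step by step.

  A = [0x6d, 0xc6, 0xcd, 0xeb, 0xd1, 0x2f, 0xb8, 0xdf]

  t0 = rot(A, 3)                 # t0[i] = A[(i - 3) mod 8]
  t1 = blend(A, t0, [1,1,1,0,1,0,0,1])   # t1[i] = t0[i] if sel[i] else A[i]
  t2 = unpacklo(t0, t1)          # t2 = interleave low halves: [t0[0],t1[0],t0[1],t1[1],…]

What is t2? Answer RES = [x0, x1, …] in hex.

RES = [ 0x2f  0x2f  0xb8  0xb8  0xdf  0xdf  0x6d  0xeb ]

t0 = [0x2f, 0xb8, 0xdf, 0x6d, 0xc6, 0xcd, 0xeb, 0xd1]
t1 = [0x2f, 0xb8, 0xdf, 0xeb, 0xc6, 0x2f, 0xb8, 0xd1]
t2 = [0x2f, 0x2f, 0xb8, 0xb8, 0xdf, 0xdf, 0x6d, 0xeb]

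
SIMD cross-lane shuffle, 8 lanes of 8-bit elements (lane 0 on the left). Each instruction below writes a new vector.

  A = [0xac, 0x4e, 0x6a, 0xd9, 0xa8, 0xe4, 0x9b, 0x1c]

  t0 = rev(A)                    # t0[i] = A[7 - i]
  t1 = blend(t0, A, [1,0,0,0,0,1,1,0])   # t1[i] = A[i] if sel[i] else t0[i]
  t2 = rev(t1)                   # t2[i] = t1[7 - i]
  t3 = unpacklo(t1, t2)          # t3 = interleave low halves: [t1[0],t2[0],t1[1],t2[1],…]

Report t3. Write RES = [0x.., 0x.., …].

RES = [0xac, 0xac, 0x9b, 0x9b, 0xe4, 0xe4, 0xa8, 0xd9]

  t0: 1c 9b e4 a8 d9 6a 4e ac
  t1: ac 9b e4 a8 d9 e4 9b ac
  t2: ac 9b e4 d9 a8 e4 9b ac
  t3: ac ac 9b 9b e4 e4 a8 d9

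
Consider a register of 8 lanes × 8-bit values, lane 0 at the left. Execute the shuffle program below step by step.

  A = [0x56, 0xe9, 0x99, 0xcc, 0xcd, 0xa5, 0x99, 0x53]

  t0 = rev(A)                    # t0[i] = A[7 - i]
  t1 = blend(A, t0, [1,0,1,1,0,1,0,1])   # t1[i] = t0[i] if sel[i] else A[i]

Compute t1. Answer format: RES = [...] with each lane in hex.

RES = [0x53, 0xe9, 0xa5, 0xcd, 0xcd, 0x99, 0x99, 0x56]

t0 = [0x53, 0x99, 0xa5, 0xcd, 0xcc, 0x99, 0xe9, 0x56]
t1 = [0x53, 0xe9, 0xa5, 0xcd, 0xcd, 0x99, 0x99, 0x56]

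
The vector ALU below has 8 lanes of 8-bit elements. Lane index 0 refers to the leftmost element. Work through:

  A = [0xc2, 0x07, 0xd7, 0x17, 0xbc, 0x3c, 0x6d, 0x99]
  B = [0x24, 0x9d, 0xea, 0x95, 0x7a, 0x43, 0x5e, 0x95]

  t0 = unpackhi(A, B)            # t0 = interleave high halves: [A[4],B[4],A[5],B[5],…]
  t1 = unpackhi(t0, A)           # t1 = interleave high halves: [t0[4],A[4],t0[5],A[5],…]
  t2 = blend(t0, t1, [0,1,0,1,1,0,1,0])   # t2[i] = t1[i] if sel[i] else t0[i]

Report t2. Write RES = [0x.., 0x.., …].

→ t0 |bc|7a|3c|43|6d|5e|99|95|
→ t1 |6d|bc|5e|3c|99|6d|95|99|
→ t2 |bc|bc|3c|3c|99|5e|95|95|

RES = [ 0xbc  0xbc  0x3c  0x3c  0x99  0x5e  0x95  0x95 ]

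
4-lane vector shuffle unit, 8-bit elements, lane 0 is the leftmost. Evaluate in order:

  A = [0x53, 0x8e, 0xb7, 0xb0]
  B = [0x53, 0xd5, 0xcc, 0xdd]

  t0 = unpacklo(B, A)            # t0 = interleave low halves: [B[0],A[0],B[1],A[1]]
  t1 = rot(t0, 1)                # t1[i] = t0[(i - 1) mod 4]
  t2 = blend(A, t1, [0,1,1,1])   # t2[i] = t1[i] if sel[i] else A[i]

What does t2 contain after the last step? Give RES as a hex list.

RES = [0x53, 0x53, 0x53, 0xd5]

t0 = [0x53, 0x53, 0xd5, 0x8e]
t1 = [0x8e, 0x53, 0x53, 0xd5]
t2 = [0x53, 0x53, 0x53, 0xd5]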